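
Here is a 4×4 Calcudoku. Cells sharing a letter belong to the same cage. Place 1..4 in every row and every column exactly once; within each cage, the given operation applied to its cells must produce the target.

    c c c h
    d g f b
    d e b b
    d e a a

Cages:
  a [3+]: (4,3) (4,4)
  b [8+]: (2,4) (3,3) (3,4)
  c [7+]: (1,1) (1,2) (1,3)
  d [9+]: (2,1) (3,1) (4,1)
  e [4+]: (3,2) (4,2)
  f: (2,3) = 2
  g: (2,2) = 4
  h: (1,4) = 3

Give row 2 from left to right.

H is a freebie, which forces (1,4) = 3.
Cage g is a single given cell, leaving (2,2) = 4.
Cage f is given, leaving (2,3) = 2.
2 is placed in row 2; hence (2,4) = 1.
Column 3 already has 2, leaving (4,3) = 1.
Column 4 already has 1, leaving (4,4) = 2.
Column 3 already has 1; hence (1,3) = 4.
2 is placed in row 2, which forces (2,1) = 3.
Cage d needs sum 9, so (3,1) = 2.
Cage e needs two cells with sum 4, leaving (3,2) = 1.
Cage b needs sum 8, leaving (3,3) = 3.
Column 4 now contains 2, which forces (3,4) = 4.
The 3 cells of cage d must have sum 9, which forces (4,1) = 4.
1 is placed in row 4, so (4,2) = 3.
2 is placed in column 1; hence (1,1) = 1.
1 is placed in column 2, so (1,2) = 2.
The full grid is 1 2 4 3 / 3 4 2 1 / 2 1 3 4 / 4 3 1 2.

3 4 2 1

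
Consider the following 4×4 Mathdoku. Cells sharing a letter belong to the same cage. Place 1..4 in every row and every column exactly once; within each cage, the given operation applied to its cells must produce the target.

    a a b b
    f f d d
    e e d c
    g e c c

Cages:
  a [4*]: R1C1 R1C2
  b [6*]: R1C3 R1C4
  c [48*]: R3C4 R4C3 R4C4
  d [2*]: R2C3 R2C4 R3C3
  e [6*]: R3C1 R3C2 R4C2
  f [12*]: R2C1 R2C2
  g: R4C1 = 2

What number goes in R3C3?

1

Cage d has product 2; hence R2C3 = 2.
Cage d has product 2; hence R2C4 = 1.
The 3 cells of cage d must have product 2, leaving R3C3 = 1.
The 3 cells of cage c must have product 48, leaving R3C4 = 4.
G is a freebie, which forces R4C1 = 2.
The 3 cells of cage c must have product 48, leaving R4C3 = 4.
Cage c has product 48; hence R4C4 = 3.
Column 3 now contains 2, so R1C3 = 3.
Column 4 now contains 3, leaving R1C4 = 2.
Column 1 already has 2, so R3C1 = 3.
The 3 cells of cage e must have product 6, which forces R3C2 = 2.
3 is placed in row 4, which forces R4C2 = 1.
Cage a's pair has product 4, so R1C1 = 1.
Column 2 now contains 1, which forces R1C2 = 4.
Column 1 already has 3, so R2C1 = 4.
The two cells of cage f must have product 12; hence R2C2 = 3.
Completed grid: 1 4 3 2 / 4 3 2 1 / 3 2 1 4 / 2 1 4 3.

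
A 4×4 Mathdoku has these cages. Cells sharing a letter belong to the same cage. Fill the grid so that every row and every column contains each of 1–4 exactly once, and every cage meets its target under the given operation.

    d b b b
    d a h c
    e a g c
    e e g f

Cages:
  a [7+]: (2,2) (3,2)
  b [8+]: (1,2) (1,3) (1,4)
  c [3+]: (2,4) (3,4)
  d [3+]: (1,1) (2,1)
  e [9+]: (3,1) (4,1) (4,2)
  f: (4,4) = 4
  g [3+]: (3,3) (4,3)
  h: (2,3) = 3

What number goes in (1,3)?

Cage h is a single given cell, so (2,3) = 3.
Cage f is given; hence (4,4) = 4.
Row 2 now contains 3, so (2,2) = 4.
The 3 cells of cage e must have sum 9; hence (3,1) = 4.
Cage a needs two cells with sum 7, so (3,2) = 3.
Column 2 already has 3, so (4,2) = 2.
Row 4 already has 2; hence (4,3) = 1.
Column 2 already has 3, leaving (1,2) = 1.
1 is placed in column 3, which forces (1,3) = 4.
The 3 cells of cage b must have sum 8, so (1,4) = 3.
1 is placed in column 3, so (3,3) = 2.
Row 3 now contains 2, so (3,4) = 1.
Row 4 already has 2, which forces (4,1) = 3.
Row 1 already has 1; hence (1,1) = 2.
Cage d needs two cells with sum 3, which forces (2,1) = 1.
1 is placed in column 4, which forces (2,4) = 2.
Filled in: 2 1 4 3 / 1 4 3 2 / 4 3 2 1 / 3 2 1 4.

4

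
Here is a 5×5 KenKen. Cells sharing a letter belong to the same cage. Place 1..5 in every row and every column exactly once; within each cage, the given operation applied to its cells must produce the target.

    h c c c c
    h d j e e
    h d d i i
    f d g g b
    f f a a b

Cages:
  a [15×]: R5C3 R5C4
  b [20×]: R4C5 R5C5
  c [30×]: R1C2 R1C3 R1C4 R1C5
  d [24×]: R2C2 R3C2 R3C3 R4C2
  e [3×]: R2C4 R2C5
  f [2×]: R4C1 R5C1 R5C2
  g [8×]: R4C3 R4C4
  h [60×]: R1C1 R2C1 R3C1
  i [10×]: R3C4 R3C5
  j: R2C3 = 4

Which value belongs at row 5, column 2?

1

Cage j is a single given cell, which forces R2C3 = 4.
The 3 cells of cage f must have product 2; hence R4C1 = 1.
Column 3 now contains 4, leaving R4C3 = 2.
2 is placed in row 4; hence R4C4 = 4.
Row 4 now contains 4; hence R4C5 = 5.
Cage f has product 2, which forces R5C1 = 2.
Cage f has product 2, which forces R5C2 = 1.
Column 5 already has 5, which forces R5C5 = 4.
Cage d needs product 24, leaving R2C2 = 2.
Cage d has product 24, which forces R3C2 = 4.
Cage d has product 24, which forces R3C3 = 1.
Cage i's pair has product 10, leaving R3C4 = 5.
Column 5 already has 5, leaving R3C5 = 2.
Row 4 now contains 4, which forces R4C2 = 3.
Column 4 already has 5, so R5C4 = 3.
The 3 cells of cage h must have product 60, which forces R1C1 = 4.
3 is placed in column 2; hence R1C2 = 5.
Cage c has product 30, leaving R1C3 = 3.
The 4 cells of cage c must have product 30, which forces R1C4 = 2.
Cage c has product 30, leaving R1C5 = 1.
Cage h has product 60, so R2C1 = 5.
3 is placed in column 4, which forces R2C4 = 1.
Cage e's pair has product 3, so R2C5 = 3.
Row 3 already has 5; hence R3C1 = 3.
Row 5 already has 3; hence R5C3 = 5.
Filled in: 4 5 3 2 1 / 5 2 4 1 3 / 3 4 1 5 2 / 1 3 2 4 5 / 2 1 5 3 4.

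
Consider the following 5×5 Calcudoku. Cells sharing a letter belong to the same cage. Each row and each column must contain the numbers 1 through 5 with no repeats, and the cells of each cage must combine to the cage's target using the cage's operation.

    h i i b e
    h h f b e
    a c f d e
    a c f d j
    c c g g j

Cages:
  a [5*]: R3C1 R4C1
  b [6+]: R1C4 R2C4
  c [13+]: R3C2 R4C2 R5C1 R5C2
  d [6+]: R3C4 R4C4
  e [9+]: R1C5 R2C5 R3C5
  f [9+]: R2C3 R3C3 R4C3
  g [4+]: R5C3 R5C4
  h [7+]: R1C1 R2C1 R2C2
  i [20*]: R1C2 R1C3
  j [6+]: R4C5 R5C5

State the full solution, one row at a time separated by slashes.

2 4 5 1 3 / 3 2 4 5 1 / 1 3 2 4 5 / 5 1 3 2 4 / 4 5 1 3 2

The only place for 3 in column 4 is R5C4.
Row 5 already has 3, so R5C3 = 1.
Column 3 needs a 5, and only R1C3 is open for it.
Row 1 already has 5, which forces R1C2 = 4.
In column 1, 2 can only go at R1C1, so R1C1 = 2.
Row 1 already has 2; hence R1C4 = 1.
Row 1 now contains 1; hence R1C5 = 3.
The two cells of cage b must have sum 6, which forces R2C4 = 5.
Column 1 needs a 3, and only R2C1 is open for it.
Cage h needs sum 7, leaving R2C2 = 2.
2 is placed in row 2, which forces R2C3 = 4.
Row 2 now contains 4; hence R2C5 = 1.
Column 2 already has 2, leaving R5C2 = 5.
The 3 cells of cage e must have sum 9, so R3C5 = 5.
5 is placed in row 5, leaving R5C1 = 4.
4 is placed in row 5, so R5C5 = 2.
Row 3 now contains 5; hence R3C1 = 1.
1 is placed in row 3, so R3C2 = 3.
Row 3 already has 3, so R3C3 = 2.
Row 3 now contains 2, so R3C4 = 4.
Cage a's pair has product 5, so R4C1 = 5.
Column 2 already has 3, so R4C2 = 1.
Column 3 already has 2, leaving R4C3 = 3.
4 is placed in column 4, so R4C4 = 2.
Column 5 now contains 2, which forces R4C5 = 4.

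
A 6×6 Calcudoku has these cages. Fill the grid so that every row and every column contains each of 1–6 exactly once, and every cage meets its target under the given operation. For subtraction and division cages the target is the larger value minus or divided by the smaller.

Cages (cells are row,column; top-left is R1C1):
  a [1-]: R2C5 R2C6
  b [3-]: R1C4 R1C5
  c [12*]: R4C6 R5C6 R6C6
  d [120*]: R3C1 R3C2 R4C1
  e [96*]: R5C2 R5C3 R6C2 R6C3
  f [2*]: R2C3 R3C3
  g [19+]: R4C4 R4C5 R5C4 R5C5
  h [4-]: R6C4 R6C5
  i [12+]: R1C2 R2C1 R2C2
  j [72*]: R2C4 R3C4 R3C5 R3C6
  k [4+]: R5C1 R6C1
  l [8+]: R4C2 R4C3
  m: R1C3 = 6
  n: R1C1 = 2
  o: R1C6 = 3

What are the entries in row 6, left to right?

3 2 4 1 5 6

N is a freebie, which forces R1C1 = 2.
M is a freebie, which forces R1C3 = 6.
Cage o is given, leaving R1C6 = 3.
The only place for 5 in row 1 is R1C2.
The only place for 5 in row 3 is R3C1.
Row 4 needs a 1, and only R4C6 is open for it.
In column 2, 1 can only go at R2C2, so R2C2 = 1.
Cage i needs sum 12, so R2C1 = 6.
1 is placed in row 2; hence R2C3 = 2.
Cage f's pair has product 2; hence R3C3 = 1.
Column 1 now contains 6; hence R4C1 = 4.
Column 3 already has 2, leaving R4C3 = 5.
The 4 cells of cage j must have product 72, which forces R2C4 = 3.
Cage d needs product 120, so R3C2 = 6.
Cage j has product 72; hence R3C5 = 3.
Cage l needs two cells with sum 8, so R4C2 = 3.
The only place for 1 in row 5 is R5C1.
Column 1 now contains 1; hence R6C1 = 3.
3 is placed in row 6, so R6C3 = 4.
Cage e has product 96, leaving R5C2 = 4.
Column 3 already has 4, so R5C3 = 3.
Row 6 already has 4, leaving R6C2 = 2.
Row 6 now contains 2; hence R6C6 = 6.
6 is placed in column 6, so R5C6 = 2.
Cage j needs product 72, leaving R3C4 = 2.
2 is placed in column 6; hence R3C6 = 4.
Column 4 now contains 2, so R4C4 = 6.
Row 4 now contains 6, so R4C5 = 2.
6 is placed in column 4; hence R5C4 = 5.
Row 5 already has 5; hence R5C5 = 6.
Column 4 now contains 5, leaving R6C4 = 1.
1 is placed in row 6, leaving R6C5 = 5.
1 is placed in column 4, so R1C4 = 4.
The two cells of cage b must have difference 3, leaving R1C5 = 1.
Column 5 already has 5; hence R2C5 = 4.
Column 6 already has 4, which forces R2C6 = 5.
Filled in: 2 5 6 4 1 3 / 6 1 2 3 4 5 / 5 6 1 2 3 4 / 4 3 5 6 2 1 / 1 4 3 5 6 2 / 3 2 4 1 5 6.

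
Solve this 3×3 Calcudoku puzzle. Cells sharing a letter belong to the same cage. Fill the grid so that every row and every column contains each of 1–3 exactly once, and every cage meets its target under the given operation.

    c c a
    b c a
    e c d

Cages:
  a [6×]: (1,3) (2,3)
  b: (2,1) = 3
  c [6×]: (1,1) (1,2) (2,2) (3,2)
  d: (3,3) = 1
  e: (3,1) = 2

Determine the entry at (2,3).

Cage c has product 6, leaving (1,1) = 1.
Cage b is a single given cell, so (2,1) = 3.
3 is placed in row 2, leaving (2,3) = 2.
Cage e is a single given cell; hence (3,1) = 2.
Cage d is given; hence (3,3) = 1.
Cage c has product 6, which forces (1,2) = 2.
Column 3 already has 2, leaving (1,3) = 3.
2 is placed in row 2, leaving (2,2) = 1.
Row 3 already has 1, so (3,2) = 3.
Filled in: 1 2 3 / 3 1 2 / 2 3 1.

2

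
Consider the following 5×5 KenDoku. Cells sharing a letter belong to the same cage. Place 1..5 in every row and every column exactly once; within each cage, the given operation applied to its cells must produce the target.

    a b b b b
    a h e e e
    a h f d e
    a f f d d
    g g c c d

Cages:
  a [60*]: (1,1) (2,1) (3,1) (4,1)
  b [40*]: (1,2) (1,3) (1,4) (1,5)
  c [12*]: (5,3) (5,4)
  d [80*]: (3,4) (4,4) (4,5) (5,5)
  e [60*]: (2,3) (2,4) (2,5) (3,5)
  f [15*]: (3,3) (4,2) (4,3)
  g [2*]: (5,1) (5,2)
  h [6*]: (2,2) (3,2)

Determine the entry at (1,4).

5

In row 1, 3 can only go at (1,1), so (1,1) = 3.
In row 5, 5 can only go at (5,5), so (5,5) = 5.
Row 4 needs a 2, and only (4,5) is open for it.
Cage d has product 80, which forces (3,4) = 2.
The 4 cells of cage d must have product 80, leaving (4,4) = 4.
Column 4 now contains 4, which forces (5,4) = 3.
Cage h's pair has product 6, so (2,2) = 2.
Row 3 already has 2, so (3,2) = 3.
Column 2 already has 2, so (5,2) = 1.
3 is placed in row 5, so (5,3) = 4.
Cage b needs product 40, which forces (1,3) = 2.
The 3 cells of cage f must have product 15, so (3,3) = 1.
Row 3 already has 1; hence (3,5) = 4.
Column 2 already has 1, leaving (4,2) = 5.
The 3 cells of cage f must have product 15, leaving (4,3) = 3.
1 is placed in row 5, which forces (5,1) = 2.
5 is placed in column 2, so (1,2) = 4.
Cage b has product 40, leaving (1,4) = 5.
Column 5 already has 4, so (1,5) = 1.
Cage a has product 60, which forces (2,1) = 4.
Column 3 already has 3, so (2,3) = 5.
The 4 cells of cage e must have product 60, leaving (2,4) = 1.
The 4 cells of cage e must have product 60, so (2,5) = 3.
Row 3 now contains 4, so (3,1) = 5.
Row 4 already has 5, which forces (4,1) = 1.
Completed grid: 3 4 2 5 1 / 4 2 5 1 3 / 5 3 1 2 4 / 1 5 3 4 2 / 2 1 4 3 5.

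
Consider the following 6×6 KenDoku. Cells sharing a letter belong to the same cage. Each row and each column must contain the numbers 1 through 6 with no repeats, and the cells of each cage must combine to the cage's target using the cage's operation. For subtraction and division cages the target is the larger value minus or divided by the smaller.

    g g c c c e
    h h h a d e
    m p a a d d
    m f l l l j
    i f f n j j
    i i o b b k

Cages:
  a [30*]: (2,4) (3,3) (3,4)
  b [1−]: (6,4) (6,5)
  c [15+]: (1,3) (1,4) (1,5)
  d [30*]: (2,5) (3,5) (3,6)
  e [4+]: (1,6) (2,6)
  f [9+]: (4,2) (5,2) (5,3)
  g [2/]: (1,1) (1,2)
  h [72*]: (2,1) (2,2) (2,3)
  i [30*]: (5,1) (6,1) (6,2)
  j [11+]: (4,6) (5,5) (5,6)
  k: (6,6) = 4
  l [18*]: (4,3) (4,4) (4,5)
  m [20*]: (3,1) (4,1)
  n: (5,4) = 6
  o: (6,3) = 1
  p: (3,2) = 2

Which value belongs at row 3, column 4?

Cage p is a single given cell, which forces (3,2) = 2.
N is a freebie, so (5,4) = 6.
Cage o is a single given cell, so (6,3) = 1.
K is a freebie; hence (6,6) = 4.
The only place for 2 in row 1 is (1,1).
The 3 cells of cage i must have product 30, leaving (5,1) = 1.
Row 1 needs a 3, and only (1,6) is open for it.
Column 6 already has 3, so (2,6) = 1.
Row 1 needs a 1, and only (1,2) is open for it.
Cage f has sum 9, leaving (5,3) = 2.
Row 5 now contains 2; hence (5,6) = 5.
Cage d needs product 30; hence (2,5) = 5.
Cage d needs product 30, which forces (3,5) = 1.
5 is placed in column 6, so (3,6) = 6.
Cage j needs sum 11, which forces (4,6) = 2.
Cage j has sum 11; hence (5,5) = 4.
Column 5 now contains 4, leaving (1,5) = 6.
Row 2 now contains 5, so (2,4) = 2.
Cage f has sum 9, leaving (4,2) = 4.
The 3 cells of cage l must have product 18, leaving (4,4) = 1.
Column 5 already has 6, so (4,5) = 3.
4 is placed in row 5; hence (5,2) = 3.
Column 5 already has 3, which forces (6,5) = 2.
Column 2 already has 3, so (2,2) = 6.
Cage m needs two cells with product 20, so (3,1) = 4.
4 is placed in row 4, which forces (4,1) = 5.
Row 4 already has 3, leaving (4,3) = 6.
Column 1 already has 5, so (6,1) = 6.
Column 2 now contains 6, so (6,2) = 5.
The two cells of cage b must have difference 1, which forces (6,4) = 3.
Column 1 now contains 4; hence (2,1) = 3.
The 3 cells of cage h must have product 72, which forces (2,3) = 4.
Cage a has product 30; hence (3,3) = 3.
3 is placed in column 4, leaving (3,4) = 5.
4 is placed in column 3, which forces (1,3) = 5.
5 is placed in column 4, leaving (1,4) = 4.
The full grid is 2 1 5 4 6 3 / 3 6 4 2 5 1 / 4 2 3 5 1 6 / 5 4 6 1 3 2 / 1 3 2 6 4 5 / 6 5 1 3 2 4.

5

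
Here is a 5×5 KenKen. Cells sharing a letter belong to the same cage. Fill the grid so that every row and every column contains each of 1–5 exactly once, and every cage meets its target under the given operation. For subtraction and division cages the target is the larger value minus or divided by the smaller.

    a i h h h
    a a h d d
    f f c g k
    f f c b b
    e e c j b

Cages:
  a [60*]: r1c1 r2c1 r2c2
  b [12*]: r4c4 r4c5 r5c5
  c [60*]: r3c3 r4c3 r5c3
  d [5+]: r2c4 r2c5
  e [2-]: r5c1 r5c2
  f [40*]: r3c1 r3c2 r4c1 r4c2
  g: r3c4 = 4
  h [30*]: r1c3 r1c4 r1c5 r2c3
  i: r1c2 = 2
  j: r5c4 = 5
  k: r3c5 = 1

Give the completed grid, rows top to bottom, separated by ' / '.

Cage i is given, so r1c2 = 2.
G is a freebie; hence r3c4 = 4.
Cage k is a single given cell; hence r3c5 = 1.
Cage j is a single given cell, so r5c4 = 5.
Cage h has product 30, leaving r2c3 = 2.
The 4 cells of cage f must have product 40, which forces r3c1 = 2.
Row 3 already has 1, which forces r3c2 = 5.
Row 3 already has 5; hence r3c3 = 3.
Column 3 already has 3, which forces r5c3 = 4.
The two cells of cage d must have sum 5, which forces r2c4 = 1.
Cage d needs two cells with sum 5; hence r2c5 = 4.
Column 3 now contains 4, so r4c3 = 5.
Column 4 now contains 1, so r4c4 = 2.
Column 5 already has 4, leaving r4c5 = 3.
3 is placed in column 5, leaving r5c5 = 2.
The 3 cells of cage a must have product 60, so r1c1 = 4.
Column 3 already has 5, so r1c3 = 1.
Column 4 now contains 1; hence r1c4 = 3.
3 is placed in column 5, so r1c5 = 5.
The 3 cells of cage a must have product 60, which forces r2c1 = 5.
Row 2 already has 4, leaving r2c2 = 3.
4 is placed in column 1, which forces r4c1 = 1.
Row 4 now contains 1; hence r4c2 = 4.
Column 1 already has 1; hence r5c1 = 3.
3 is placed in column 2, which forces r5c2 = 1.

4 2 1 3 5 / 5 3 2 1 4 / 2 5 3 4 1 / 1 4 5 2 3 / 3 1 4 5 2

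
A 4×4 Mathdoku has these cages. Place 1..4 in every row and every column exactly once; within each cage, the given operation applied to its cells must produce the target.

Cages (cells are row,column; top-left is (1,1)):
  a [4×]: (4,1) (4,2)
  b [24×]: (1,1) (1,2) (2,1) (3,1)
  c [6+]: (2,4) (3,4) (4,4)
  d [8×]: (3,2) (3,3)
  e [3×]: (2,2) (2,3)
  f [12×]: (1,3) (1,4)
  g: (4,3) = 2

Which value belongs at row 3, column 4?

Cage g is a single given cell, leaving (4,3) = 2.
Cage d needs two cells with product 8; hence (3,2) = 2.
2 is placed in column 3, leaving (3,3) = 4.
Column 3 now contains 4, leaving (1,3) = 3.
Cage f's pair has product 12, which forces (1,4) = 4.
Column 3 already has 3; hence (2,3) = 1.
Cage c has sum 6; hence (2,4) = 2.
The 4 cells of cage b must have product 24, which forces (1,1) = 2.
Row 1 already has 4; hence (1,2) = 1.
Cage b has product 24, which forces (2,1) = 4.
Row 2 already has 1; hence (2,2) = 3.
The 4 cells of cage b must have product 24; hence (3,1) = 3.
3 is placed in row 3, leaving (3,4) = 1.
4 is placed in column 1, so (4,1) = 1.
Column 2 already has 1, so (4,2) = 4.
Column 4 now contains 1; hence (4,4) = 3.
Filled in: 2 1 3 4 / 4 3 1 2 / 3 2 4 1 / 1 4 2 3.

1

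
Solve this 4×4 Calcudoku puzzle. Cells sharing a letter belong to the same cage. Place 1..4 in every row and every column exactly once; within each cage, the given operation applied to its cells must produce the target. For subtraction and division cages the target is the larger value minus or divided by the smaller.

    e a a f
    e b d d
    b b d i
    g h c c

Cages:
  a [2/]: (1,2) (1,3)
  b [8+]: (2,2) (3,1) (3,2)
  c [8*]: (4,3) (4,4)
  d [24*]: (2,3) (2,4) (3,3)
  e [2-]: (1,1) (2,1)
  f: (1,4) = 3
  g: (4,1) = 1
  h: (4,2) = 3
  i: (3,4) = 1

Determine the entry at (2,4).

4

Cage f is a single given cell, leaving (1,4) = 3.
Cage i is a single given cell, which forces (3,4) = 1.
Cage g is given; hence (4,1) = 1.
Cage h is given, which forces (4,2) = 3.
Cage b needs sum 8; hence (3,2) = 4.
The only place for 1 in row 2 is (2,2).
Column 2 already has 1, leaving (1,2) = 2.
Cage b needs sum 8, leaving (3,1) = 3.
Row 3 now contains 3; hence (3,3) = 2.
Column 3 now contains 2, leaving (4,3) = 4.
Row 4 already has 4, leaving (4,4) = 2.
Row 1 now contains 2, so (1,1) = 4.
4 is placed in column 3, which forces (1,3) = 1.
Cage e's pair has difference 2; hence (2,1) = 2.
4 is placed in column 3, leaving (2,3) = 3.
2 is placed in column 4, which forces (2,4) = 4.
The full grid is 4 2 1 3 / 2 1 3 4 / 3 4 2 1 / 1 3 4 2.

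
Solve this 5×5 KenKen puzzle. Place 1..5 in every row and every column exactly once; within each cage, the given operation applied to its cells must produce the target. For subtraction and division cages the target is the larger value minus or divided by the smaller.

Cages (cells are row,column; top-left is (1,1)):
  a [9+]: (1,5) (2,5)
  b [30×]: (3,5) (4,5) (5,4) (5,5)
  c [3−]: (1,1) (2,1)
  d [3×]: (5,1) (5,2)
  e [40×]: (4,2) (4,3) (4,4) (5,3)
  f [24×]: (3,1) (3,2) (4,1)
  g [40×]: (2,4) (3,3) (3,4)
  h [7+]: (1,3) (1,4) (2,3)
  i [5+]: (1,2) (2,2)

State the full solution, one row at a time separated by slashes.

The only place for 1 in row 3 is (3,5).
Row 5 needs a 4, and only (5,3) is open for it.
Row 4 needs a 4, and only (4,1) is open for it.
In row 3, 4 can only go at (3,4), so (3,4) = 4.
The only place for 5 in row 3 is (3,3).
Cage g needs product 40; hence (2,4) = 2.
Cage c needs two cells with difference 3; hence (1,1) = 2.
Cage h needs sum 7; hence (1,3) = 1.
2 is placed in column 4; hence (1,4) = 3.
Row 2 now contains 2, which forces (2,1) = 5.
Row 2 now contains 2; hence (2,3) = 3.
5 is placed in row 2; hence (2,5) = 4.
Column 1 already has 2; hence (3,1) = 3.
Row 3 already has 3, which forces (3,2) = 2.
1 is placed in column 3, which forces (4,3) = 2.
3 is placed in column 1, leaving (5,1) = 1.
Row 5 now contains 1, which forces (5,2) = 3.
3 is placed in column 4, so (5,4) = 5.
5 is placed in row 5, which forces (5,5) = 2.
Row 1 already has 1, so (1,2) = 4.
Column 5 now contains 4; hence (1,5) = 5.
Row 2 already has 4, which forces (2,2) = 1.
The 4 cells of cage e must have product 40; hence (4,2) = 5.
5 is placed in column 4, leaving (4,4) = 1.
Cage b has product 30; hence (4,5) = 3.

2 4 1 3 5 / 5 1 3 2 4 / 3 2 5 4 1 / 4 5 2 1 3 / 1 3 4 5 2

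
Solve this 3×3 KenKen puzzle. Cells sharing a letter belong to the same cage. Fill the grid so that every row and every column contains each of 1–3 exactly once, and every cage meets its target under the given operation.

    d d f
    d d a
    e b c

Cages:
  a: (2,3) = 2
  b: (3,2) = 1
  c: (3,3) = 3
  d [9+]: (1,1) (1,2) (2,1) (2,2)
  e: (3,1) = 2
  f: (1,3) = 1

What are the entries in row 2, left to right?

Cage f is given, which forces (1,3) = 1.
A is a freebie, leaving (2,3) = 2.
Cage e is a single given cell, which forces (3,1) = 2.
Cage b is given, leaving (3,2) = 1.
C is a freebie, leaving (3,3) = 3.
2 is placed in column 1, which forces (1,1) = 3.
The 4 cells of cage d must have sum 9; hence (1,2) = 2.
Cage d needs sum 9, which forces (2,1) = 1.
1 is placed in column 2, so (2,2) = 3.
The full grid is 3 2 1 / 1 3 2 / 2 1 3.

1 3 2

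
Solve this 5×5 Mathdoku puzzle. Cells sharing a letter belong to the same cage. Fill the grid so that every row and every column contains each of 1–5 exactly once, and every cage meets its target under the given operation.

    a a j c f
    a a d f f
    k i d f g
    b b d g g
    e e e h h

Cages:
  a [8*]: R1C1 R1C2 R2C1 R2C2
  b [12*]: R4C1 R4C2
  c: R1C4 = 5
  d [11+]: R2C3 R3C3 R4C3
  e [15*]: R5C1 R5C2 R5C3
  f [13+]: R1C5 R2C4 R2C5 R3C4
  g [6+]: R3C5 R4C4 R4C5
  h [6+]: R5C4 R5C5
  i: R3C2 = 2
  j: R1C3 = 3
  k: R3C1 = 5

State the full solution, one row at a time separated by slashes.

2 1 3 5 4 / 1 4 2 3 5 / 5 2 4 1 3 / 4 3 5 2 1 / 3 5 1 4 2

J is a freebie, leaving R1C3 = 3.
Cage c is given; hence R1C4 = 5.
K is a freebie; hence R3C1 = 5.
I is a freebie, which forces R3C2 = 2.
2 is placed in row 3, leaving R3C3 = 4.
The only place for 2 in row 1 is R1C1.
The 4 cells of cage a must have product 8; hence R1C2 = 1.
1 is placed in row 1, leaving R1C5 = 4.
Column 1 now contains 2, leaving R2C1 = 1.
Cage a needs product 8; hence R2C2 = 4.
Row 2 already has 4; hence R2C4 = 3.
Column 4 already has 3, which forces R3C4 = 1.
1 is placed in row 3; hence R3C5 = 3.
4 is placed in column 2, leaving R4C2 = 3.
Column 4 now contains 1, which forces R4C4 = 2.
2 is placed in row 4, which forces R4C5 = 1.
Column 1 now contains 1; hence R5C1 = 3.
3 is placed in column 2, which forces R5C2 = 5.
5 is placed in row 5, which forces R5C3 = 1.
2 is placed in column 4, so R5C4 = 4.
5 is placed in row 5, leaving R5C5 = 2.
The 3 cells of cage d must have sum 11; hence R2C3 = 2.
2 is placed in column 5, leaving R2C5 = 5.
Row 4 now contains 3, which forces R4C1 = 4.
2 is placed in row 4, leaving R4C3 = 5.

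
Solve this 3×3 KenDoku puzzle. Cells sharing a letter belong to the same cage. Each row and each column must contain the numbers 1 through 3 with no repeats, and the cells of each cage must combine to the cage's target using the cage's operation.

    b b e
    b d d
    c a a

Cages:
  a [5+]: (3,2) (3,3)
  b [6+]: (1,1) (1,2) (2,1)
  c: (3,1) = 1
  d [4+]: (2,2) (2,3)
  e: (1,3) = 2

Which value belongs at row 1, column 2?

Cage e is a single given cell; hence (1,3) = 2.
Cage c is given, leaving (3,1) = 1.
Column 3 already has 2, so (3,3) = 3.
Column 1 already has 1, so (1,1) = 3.
Cage b needs sum 6, which forces (1,2) = 1.
Cage b needs sum 6; hence (2,1) = 2.
Cage d's pair has sum 4, so (2,2) = 3.
Column 3 already has 3, leaving (2,3) = 1.
Row 3 now contains 3; hence (3,2) = 2.
Filled in: 3 1 2 / 2 3 1 / 1 2 3.

1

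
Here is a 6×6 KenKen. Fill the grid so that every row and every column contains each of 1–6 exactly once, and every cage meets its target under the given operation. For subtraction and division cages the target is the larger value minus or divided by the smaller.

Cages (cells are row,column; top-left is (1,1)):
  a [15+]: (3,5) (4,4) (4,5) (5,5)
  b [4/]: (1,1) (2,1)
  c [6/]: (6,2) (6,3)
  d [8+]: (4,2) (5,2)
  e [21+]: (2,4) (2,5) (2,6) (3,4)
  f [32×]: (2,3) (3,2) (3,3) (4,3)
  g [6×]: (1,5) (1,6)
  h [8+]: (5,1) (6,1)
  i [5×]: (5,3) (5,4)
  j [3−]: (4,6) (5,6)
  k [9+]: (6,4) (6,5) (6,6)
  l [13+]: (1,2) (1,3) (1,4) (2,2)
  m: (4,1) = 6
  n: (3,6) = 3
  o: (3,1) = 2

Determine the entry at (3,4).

Cage o is a single given cell, so (3,1) = 2.
Cage f has product 32, leaving (3,2) = 4.
Row 3 now contains 2, so (3,3) = 1.
Cage e has sum 21, so (3,4) = 6.
Cage n is a single given cell, which forces (3,6) = 3.
Cage m is a single given cell, so (4,1) = 6.
Column 3 already has 1; hence (5,3) = 5.
5 is placed in row 5, so (5,4) = 1.
Column 3 already has 1; hence (6,3) = 6.
3 is placed in row 3; hence (3,5) = 5.
5 is placed in row 5; hence (5,1) = 3.
Row 5 already has 3, which forces (5,2) = 6.
The two cells of cage h must have sum 8, which forces (6,1) = 5.
Row 6 already has 6, leaving (6,2) = 1.
The two cells of cage d must have sum 8; hence (4,2) = 2.
Row 4 already has 2; hence (4,3) = 4.
Row 4 now contains 4; hence (4,4) = 5.
5 is placed in row 4, which forces (4,6) = 1.
Column 2 now contains 2, leaving (1,2) = 5.
Column 2 now contains 2; hence (2,2) = 3.
Column 3 already has 4, so (2,3) = 2.
Column 4 now contains 5; hence (2,4) = 4.
Cage e needs sum 21; hence (2,5) = 6.
Cage e needs sum 21, so (2,6) = 5.
Row 4 already has 1, so (4,5) = 3.
The 4 cells of cage a must have sum 15, so (5,5) = 2.
The two cells of cage j must have difference 3; hence (5,6) = 4.
2 is placed in column 5; hence (6,5) = 4.
Column 6 already has 4, so (6,6) = 2.
Cage b needs two cells with quotient 4, so (1,1) = 4.
Column 3 already has 2, which forces (1,3) = 3.
The 4 cells of cage l must have sum 13, leaving (1,4) = 2.
3 is placed in column 5, leaving (1,5) = 1.
2 is placed in column 6, which forces (1,6) = 6.
4 is placed in row 2; hence (2,1) = 1.
2 is placed in row 6, which forces (6,4) = 3.
The full grid is 4 5 3 2 1 6 / 1 3 2 4 6 5 / 2 4 1 6 5 3 / 6 2 4 5 3 1 / 3 6 5 1 2 4 / 5 1 6 3 4 2.

6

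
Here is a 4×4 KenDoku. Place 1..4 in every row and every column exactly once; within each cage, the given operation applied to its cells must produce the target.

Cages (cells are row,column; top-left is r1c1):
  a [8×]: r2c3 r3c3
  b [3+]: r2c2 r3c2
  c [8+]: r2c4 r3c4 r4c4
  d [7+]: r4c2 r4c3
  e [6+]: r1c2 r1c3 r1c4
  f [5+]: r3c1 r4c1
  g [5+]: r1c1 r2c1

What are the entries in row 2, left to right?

The only place for 4 in row 1 is r1c1.
Cage g needs two cells with sum 5, leaving r2c1 = 1.
Row 2 now contains 1; hence r2c2 = 2.
Row 2 already has 2; hence r2c3 = 4.
Row 2 already has 4, so r2c4 = 3.
Column 2 now contains 2; hence r3c2 = 1.
Column 3 already has 4, which forces r3c3 = 2.
Row 3 now contains 1; hence r3c4 = 4.
Column 3 already has 4, so r4c3 = 3.
4 is placed in column 4, leaving r4c4 = 1.
Column 2 now contains 1; hence r1c2 = 3.
3 is placed in column 3, so r1c3 = 1.
Column 4 already has 1, leaving r1c4 = 2.
2 is placed in row 3, which forces r3c1 = 3.
3 is placed in row 4, so r4c1 = 2.
3 is placed in row 4, so r4c2 = 4.
Completed grid: 4 3 1 2 / 1 2 4 3 / 3 1 2 4 / 2 4 3 1.

1 2 4 3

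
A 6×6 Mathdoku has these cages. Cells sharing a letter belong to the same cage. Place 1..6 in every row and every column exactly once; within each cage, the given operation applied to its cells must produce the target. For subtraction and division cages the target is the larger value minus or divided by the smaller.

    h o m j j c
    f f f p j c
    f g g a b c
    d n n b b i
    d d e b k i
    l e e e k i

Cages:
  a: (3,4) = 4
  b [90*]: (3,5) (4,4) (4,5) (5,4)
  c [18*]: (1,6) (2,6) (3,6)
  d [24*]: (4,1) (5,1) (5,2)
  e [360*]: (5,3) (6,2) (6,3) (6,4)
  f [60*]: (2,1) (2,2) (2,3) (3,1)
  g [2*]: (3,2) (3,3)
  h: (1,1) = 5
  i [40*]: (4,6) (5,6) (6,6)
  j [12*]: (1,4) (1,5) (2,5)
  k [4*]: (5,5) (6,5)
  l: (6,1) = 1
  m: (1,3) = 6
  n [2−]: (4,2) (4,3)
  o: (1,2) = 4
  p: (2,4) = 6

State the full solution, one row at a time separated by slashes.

5 4 6 2 3 1 / 4 5 1 6 2 3 / 3 1 2 4 5 6 / 2 3 5 1 6 4 / 6 2 4 3 1 5 / 1 6 3 5 4 2

Cage h is a single given cell, which forces (1,1) = 5.
O is a freebie, leaving (1,2) = 4.
Cage m is a single given cell, which forces (1,3) = 6.
Cage p is given, leaving (2,4) = 6.
Cage a is given, which forces (3,4) = 4.
Cage l is a single given cell; hence (6,1) = 1.
Row 6 now contains 1, so (6,5) = 4.
Cage j needs product 12, leaving (1,4) = 2.
Cage j has product 12, so (1,5) = 3.
Row 1 now contains 3, which forces (1,6) = 1.
The 3 cells of cage j must have product 12, which forces (2,5) = 2.
Column 6 now contains 1, which forces (2,6) = 3.
Cage c needs product 18, so (3,6) = 6.
The 4 cells of cage e must have product 360, so (5,3) = 4.
4 is placed in column 5, so (5,5) = 1.
Cage e needs product 360; hence (6,2) = 6.
Row 2 now contains 3, so (2,1) = 4.
Cage f needs product 60, which forces (3,1) = 3.
Column 5 now contains 1, which forces (3,5) = 5.
4 is placed in column 1; hence (4,1) = 2.
The 4 cells of cage b must have product 90, so (4,4) = 1.
Cage b has product 90; hence (4,5) = 6.
Cage i needs product 40, leaving (4,6) = 4.
Column 1 now contains 2, leaving (5,1) = 6.
Cage b needs product 90, so (5,4) = 3.
Column 4 now contains 3, which forces (6,4) = 5.
Row 6 already has 5, which forces (6,6) = 2.
Row 5 now contains 3, leaving (5,2) = 2.
Column 6 already has 2; hence (5,6) = 5.
Row 6 already has 5, so (6,3) = 3.
2 is placed in column 2, leaving (3,2) = 1.
Cage g needs two cells with product 2, leaving (3,3) = 2.
Cage n needs two cells with difference 2, so (4,2) = 3.
Column 3 already has 3, leaving (4,3) = 5.
Column 2 already has 1; hence (2,2) = 5.
Column 3 already has 5, leaving (2,3) = 1.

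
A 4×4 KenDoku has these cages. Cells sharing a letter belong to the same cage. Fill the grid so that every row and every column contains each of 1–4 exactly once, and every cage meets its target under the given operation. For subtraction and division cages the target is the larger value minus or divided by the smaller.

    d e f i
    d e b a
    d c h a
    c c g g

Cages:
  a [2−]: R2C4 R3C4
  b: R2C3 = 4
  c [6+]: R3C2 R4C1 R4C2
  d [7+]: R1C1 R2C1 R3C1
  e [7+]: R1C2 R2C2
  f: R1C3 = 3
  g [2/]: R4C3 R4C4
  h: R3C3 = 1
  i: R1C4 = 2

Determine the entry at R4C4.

4

F is a freebie, leaving R1C3 = 3.
I is a freebie, which forces R1C4 = 2.
B is a freebie; hence R2C3 = 4.
Cage h is a single given cell, so R3C3 = 1.
1 is placed in column 3, so R4C3 = 2.
Row 1 now contains 3, which forces R1C2 = 4.
Row 2 already has 4; hence R2C2 = 3.
Cage a's pair has difference 2, so R2C4 = 1.
Cage c needs sum 6, so R3C2 = 2.
The two cells of cage a must have difference 2; hence R3C4 = 3.
3 is placed in column 2, leaving R4C2 = 1.
Column 4 already has 1, leaving R4C4 = 4.
Row 1 now contains 4, which forces R1C1 = 1.
Row 2 already has 1; hence R2C1 = 2.
Row 3 already has 2, so R3C1 = 4.
Row 4 now contains 1, so R4C1 = 3.
The full grid is 1 4 3 2 / 2 3 4 1 / 4 2 1 3 / 3 1 2 4.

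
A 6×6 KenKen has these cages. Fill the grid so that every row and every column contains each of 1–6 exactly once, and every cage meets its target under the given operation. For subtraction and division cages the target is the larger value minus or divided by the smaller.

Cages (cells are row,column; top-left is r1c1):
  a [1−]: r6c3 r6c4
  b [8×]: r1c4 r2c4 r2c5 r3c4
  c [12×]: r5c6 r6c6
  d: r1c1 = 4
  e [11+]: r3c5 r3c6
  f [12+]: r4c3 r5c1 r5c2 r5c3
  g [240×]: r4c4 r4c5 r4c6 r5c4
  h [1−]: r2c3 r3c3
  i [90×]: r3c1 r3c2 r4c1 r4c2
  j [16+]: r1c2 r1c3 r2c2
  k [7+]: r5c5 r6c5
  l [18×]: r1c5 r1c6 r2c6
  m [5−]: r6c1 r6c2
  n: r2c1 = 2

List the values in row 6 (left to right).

Cage d is given; hence r1c1 = 4.
4 is placed in row 1, so r1c2 = 6.
6 is placed in row 1, so r1c3 = 5.
Cage n is a single given cell; hence r2c1 = 2.
Column 2 now contains 6, which forces r2c2 = 5.
Row 2 now contains 2; hence r2c4 = 4.
Cage b needs product 8, which forces r2c5 = 1.
Column 2 now contains 6; hence r6c2 = 1.
Column 5 now contains 1, so r1c5 = 3.
Cage h's pair has difference 1; hence r2c3 = 3.
Row 2 now contains 3, which forces r2c6 = 6.
Column 6 now contains 6, leaving r3c6 = 5.
1 is placed in row 6; hence r6c1 = 6.
Cage l has product 18; hence r1c6 = 1.
Row 3 now contains 5, so r3c1 = 3.
The 4 cells of cage i must have product 90, so r3c2 = 2.
Row 3 now contains 2, which forces r3c3 = 4.
Row 3 now contains 2; hence r3c4 = 1.
Row 3 now contains 5, leaving r3c5 = 6.
The 4 cells of cage i must have product 90, leaving r4c1 = 5.
Cage i needs product 90, which forces r4c2 = 3.
Column 1 now contains 5; hence r5c1 = 1.
Column 2 now contains 3, so r5c2 = 4.
Row 5 already has 4, which forces r5c6 = 3.
Column 3 already has 4, leaving r6c3 = 2.
Row 6 already has 2, which forces r6c5 = 5.
3 is placed in column 6, so r6c6 = 4.
Row 1 already has 1, which forces r1c4 = 2.
Cage f has sum 12, leaving r4c3 = 1.
Cage g has product 240; hence r4c4 = 6.
Cage g needs product 240; hence r4c5 = 4.
Column 6 already has 4, which forces r4c6 = 2.
Column 3 now contains 2, so r5c3 = 6.
Cage g has product 240, leaving r5c4 = 5.
Column 5 already has 5; hence r5c5 = 2.
5 is placed in row 6, which forces r6c4 = 3.
Filled in: 4 6 5 2 3 1 / 2 5 3 4 1 6 / 3 2 4 1 6 5 / 5 3 1 6 4 2 / 1 4 6 5 2 3 / 6 1 2 3 5 4.

6 1 2 3 5 4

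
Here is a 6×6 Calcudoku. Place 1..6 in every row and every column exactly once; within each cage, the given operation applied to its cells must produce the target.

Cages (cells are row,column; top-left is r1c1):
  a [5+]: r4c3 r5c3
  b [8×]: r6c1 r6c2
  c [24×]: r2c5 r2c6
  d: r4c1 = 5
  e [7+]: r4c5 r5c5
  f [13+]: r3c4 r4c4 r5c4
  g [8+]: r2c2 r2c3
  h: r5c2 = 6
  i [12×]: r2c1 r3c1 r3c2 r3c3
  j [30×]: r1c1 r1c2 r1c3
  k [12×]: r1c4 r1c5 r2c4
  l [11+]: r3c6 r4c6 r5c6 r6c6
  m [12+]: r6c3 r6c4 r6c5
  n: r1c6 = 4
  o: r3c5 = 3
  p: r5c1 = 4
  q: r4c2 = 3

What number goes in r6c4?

5

N is a freebie; hence r1c6 = 4.
4 is placed in column 6, which forces r2c6 = 6.
Cage o is a single given cell; hence r3c5 = 3.
Cage d is a single given cell, so r4c1 = 5.
Q is a freebie, which forces r4c2 = 3.
Cage p is a single given cell, which forces r5c1 = 4.
H is a freebie, so r5c2 = 6.
4 is placed in column 1, so r6c1 = 2.
Row 6 already has 2, so r6c2 = 4.
Column 1 already has 2, leaving r2c1 = 1.
Cage g's pair has sum 8, so r2c2 = 5.
Cage g's pair has sum 8, so r2c3 = 3.
Row 2 already has 6, so r2c5 = 4.
The 4 cells of cage i must have product 12, so r3c1 = 6.
3 is placed in column 3, which forces r5c3 = 1.
Row 5 already has 1; hence r5c5 = 5.
6 is placed in column 1, so r1c1 = 3.
Cage j needs product 30, so r1c2 = 2.
Cage j has product 30; hence r1c3 = 5.
Row 2 already has 4, which forces r2c4 = 2.
Cage i has product 12, so r3c2 = 1.
Column 3 already has 1, leaving r3c3 = 2.
2 is placed in row 3, so r3c6 = 5.
Cage a's pair has sum 5, which forces r4c3 = 4.
The 3 cells of cage f must have sum 13, leaving r4c4 = 6.
Cage e's pair has sum 7; hence r4c5 = 2.
Row 4 now contains 2; hence r4c6 = 1.
Column 4 already has 2; hence r5c4 = 3.
Row 5 now contains 3, so r5c6 = 2.
5 is placed in column 3, which forces r6c3 = 6.
Row 6 already has 6, which forces r6c5 = 1.
Column 6 already has 1, leaving r6c6 = 3.
Column 4 already has 6, leaving r1c4 = 1.
Column 5 now contains 1, so r1c5 = 6.
Row 3 already has 5; hence r3c4 = 4.
1 is placed in row 6, leaving r6c4 = 5.
The full grid is 3 2 5 1 6 4 / 1 5 3 2 4 6 / 6 1 2 4 3 5 / 5 3 4 6 2 1 / 4 6 1 3 5 2 / 2 4 6 5 1 3.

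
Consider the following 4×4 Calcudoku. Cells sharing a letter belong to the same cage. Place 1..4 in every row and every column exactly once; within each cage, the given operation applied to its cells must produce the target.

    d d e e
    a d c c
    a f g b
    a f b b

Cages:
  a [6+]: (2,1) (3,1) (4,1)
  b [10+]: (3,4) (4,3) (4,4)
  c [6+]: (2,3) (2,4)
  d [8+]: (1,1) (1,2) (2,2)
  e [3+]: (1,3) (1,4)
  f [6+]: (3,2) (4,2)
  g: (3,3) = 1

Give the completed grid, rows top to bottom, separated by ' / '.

Cage g is given, leaving (3,3) = 1.
Column 3 already has 1, which forces (1,3) = 2.
The two cells of cage e must have sum 3; hence (1,4) = 1.
2 is placed in column 3, leaving (2,3) = 4.
4 is placed in row 2, which forces (2,4) = 2.
4 is placed in column 3, which forces (4,3) = 3.
Column 4 already has 2, so (4,4) = 4.
The 3 cells of cage d must have sum 8; hence (2,2) = 1.
Cage f needs two cells with sum 6, leaving (3,2) = 4.
Column 4 now contains 4, leaving (3,4) = 3.
4 is placed in row 4, so (4,2) = 2.
The 3 cells of cage d must have sum 8, leaving (1,1) = 4.
Column 2 now contains 4; hence (1,2) = 3.
1 is placed in row 2, which forces (2,1) = 3.
Row 3 already has 3; hence (3,1) = 2.
Row 4 now contains 2; hence (4,1) = 1.

4 3 2 1 / 3 1 4 2 / 2 4 1 3 / 1 2 3 4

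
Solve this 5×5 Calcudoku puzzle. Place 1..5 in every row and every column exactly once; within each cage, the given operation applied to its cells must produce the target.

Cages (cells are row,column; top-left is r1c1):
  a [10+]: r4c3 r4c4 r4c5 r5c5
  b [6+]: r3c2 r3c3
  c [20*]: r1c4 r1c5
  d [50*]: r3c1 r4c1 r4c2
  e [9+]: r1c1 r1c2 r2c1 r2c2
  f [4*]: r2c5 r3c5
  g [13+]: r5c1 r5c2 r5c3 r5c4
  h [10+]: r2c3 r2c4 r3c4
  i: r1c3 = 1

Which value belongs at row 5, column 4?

Cage i is a single given cell, so r1c3 = 1.
Cage d needs product 50, which forces r3c1 = 5.
The 3 cells of cage d must have product 50, so r4c1 = 2.
Cage d needs product 50; hence r4c2 = 5.
Cage e has sum 9, which forces r1c1 = 3.
Cage e needs sum 9, leaving r1c2 = 2.
Cage e needs sum 9, so r2c1 = 1.
Cage e needs sum 9, so r2c2 = 3.
Row 2 now contains 1, which forces r2c5 = 4.
Column 2 now contains 2; hence r3c2 = 4.
Row 3 already has 4, leaving r3c3 = 2.
Column 5 now contains 4, so r3c5 = 1.
Column 5 now contains 1; hence r4c5 = 3.
Column 1 already has 1, which forces r5c1 = 4.
4 is placed in column 2, so r5c2 = 1.
Cage a has sum 10, which forces r5c5 = 2.
Cage c's pair has product 20; hence r1c4 = 4.
Column 5 now contains 4, which forces r1c5 = 5.
Column 3 already has 2; hence r2c3 = 5.
Cage h has sum 10, leaving r2c4 = 2.
Row 3 now contains 1, leaving r3c4 = 3.
Row 4 already has 3; hence r4c3 = 4.
Cage a needs sum 10, so r4c4 = 1.
5 is placed in column 3, leaving r5c3 = 3.
3 is placed in column 4, leaving r5c4 = 5.
Filled in: 3 2 1 4 5 / 1 3 5 2 4 / 5 4 2 3 1 / 2 5 4 1 3 / 4 1 3 5 2.

5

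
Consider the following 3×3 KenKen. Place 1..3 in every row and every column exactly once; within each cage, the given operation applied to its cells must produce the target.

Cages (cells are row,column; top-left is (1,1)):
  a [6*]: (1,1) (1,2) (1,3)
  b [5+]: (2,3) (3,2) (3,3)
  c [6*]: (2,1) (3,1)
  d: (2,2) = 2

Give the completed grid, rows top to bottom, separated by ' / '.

D is a freebie, so (2,2) = 2.
2 is placed in row 2, so (2,3) = 1.
2 is placed in column 2, which forces (3,2) = 1.
Column 3 now contains 1, so (3,3) = 3.
Cage a has product 6, which forces (1,1) = 1.
1 is placed in column 2, so (1,2) = 3.
3 is placed in column 3; hence (1,3) = 2.
2 is placed in row 2, which forces (2,1) = 3.
Row 3 already has 3, leaving (3,1) = 2.

1 3 2 / 3 2 1 / 2 1 3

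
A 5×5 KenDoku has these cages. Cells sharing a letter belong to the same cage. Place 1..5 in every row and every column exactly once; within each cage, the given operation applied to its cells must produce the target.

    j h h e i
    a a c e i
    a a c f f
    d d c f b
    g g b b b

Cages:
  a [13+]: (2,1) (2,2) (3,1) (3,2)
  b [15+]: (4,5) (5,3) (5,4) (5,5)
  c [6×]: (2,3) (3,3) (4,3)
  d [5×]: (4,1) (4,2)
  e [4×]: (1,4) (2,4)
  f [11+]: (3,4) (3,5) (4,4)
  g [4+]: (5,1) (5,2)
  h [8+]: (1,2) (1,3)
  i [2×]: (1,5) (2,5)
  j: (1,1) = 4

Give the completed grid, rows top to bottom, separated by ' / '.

4 3 5 1 2 / 5 2 3 4 1 / 2 4 1 5 3 / 1 5 2 3 4 / 3 1 4 2 5

Cage j is a single given cell, so (1,1) = 4.
Row 1 already has 4, leaving (1,4) = 1.
Row 1 now contains 1, which forces (1,5) = 2.
1 is placed in column 4, leaving (2,4) = 4.
Column 5 now contains 2, so (2,5) = 1.
Row 4 needs a 4, and only (4,5) is open for it.
Cage f needs sum 11; hence (3,4) = 5.
Column 5 now contains 4, so (3,5) = 3.
The 3 cells of cage f must have sum 11, leaving (4,4) = 3.
The 4 cells of cage b must have sum 15, so (5,3) = 4.
Cage b has sum 15, which forces (5,4) = 2.
Cage b needs sum 15; hence (5,5) = 5.
Cage c has product 6; hence (2,3) = 3.
Cage a has sum 13, so (3,2) = 4.
The two cells of cage h must have sum 8, leaving (1,2) = 3.
3 is placed in column 3, leaving (1,3) = 5.
Row 2 now contains 3, which forces (2,1) = 5.
Cage a has sum 13; hence (2,2) = 2.
Cage a has sum 13, which forces (3,1) = 2.
Row 3 now contains 2, so (3,3) = 1.
Column 1 already has 5, so (4,1) = 1.
1 is placed in row 4, so (4,2) = 5.
Column 3 now contains 1, so (4,3) = 2.
1 is placed in column 1, which forces (5,1) = 3.
3 is placed in column 2, so (5,2) = 1.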